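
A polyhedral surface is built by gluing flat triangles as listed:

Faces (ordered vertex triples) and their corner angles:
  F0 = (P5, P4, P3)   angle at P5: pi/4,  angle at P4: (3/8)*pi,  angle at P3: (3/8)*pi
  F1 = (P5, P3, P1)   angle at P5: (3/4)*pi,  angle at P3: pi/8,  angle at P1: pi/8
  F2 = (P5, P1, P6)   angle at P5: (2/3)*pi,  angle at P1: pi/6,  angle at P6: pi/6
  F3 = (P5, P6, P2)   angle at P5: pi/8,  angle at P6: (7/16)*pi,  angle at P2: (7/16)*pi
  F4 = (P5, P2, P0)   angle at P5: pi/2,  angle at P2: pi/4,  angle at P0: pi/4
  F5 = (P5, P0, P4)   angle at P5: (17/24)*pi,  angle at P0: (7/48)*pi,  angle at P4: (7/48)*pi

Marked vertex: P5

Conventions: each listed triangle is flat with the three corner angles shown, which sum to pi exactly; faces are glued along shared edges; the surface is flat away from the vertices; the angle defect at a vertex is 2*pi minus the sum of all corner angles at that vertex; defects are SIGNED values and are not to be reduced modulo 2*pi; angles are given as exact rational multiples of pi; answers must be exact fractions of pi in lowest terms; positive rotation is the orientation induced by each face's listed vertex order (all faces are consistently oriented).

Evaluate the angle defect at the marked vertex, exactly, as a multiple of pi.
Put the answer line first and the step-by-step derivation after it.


Answer: defect(P5) = -pi

Sum of corner angles at P5: 3*pi
defect = 2*pi - 3*pi


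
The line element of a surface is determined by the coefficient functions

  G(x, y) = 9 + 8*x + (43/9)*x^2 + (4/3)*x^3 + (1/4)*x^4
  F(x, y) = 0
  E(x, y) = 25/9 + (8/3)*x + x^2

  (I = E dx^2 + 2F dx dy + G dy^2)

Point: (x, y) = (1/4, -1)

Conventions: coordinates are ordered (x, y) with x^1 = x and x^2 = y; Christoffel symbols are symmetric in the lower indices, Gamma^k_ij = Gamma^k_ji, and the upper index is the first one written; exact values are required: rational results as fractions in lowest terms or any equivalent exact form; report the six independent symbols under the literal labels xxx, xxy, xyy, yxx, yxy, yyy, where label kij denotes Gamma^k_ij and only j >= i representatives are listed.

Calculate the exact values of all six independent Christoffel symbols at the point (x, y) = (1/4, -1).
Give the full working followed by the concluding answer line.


E = 505/144, F = 0, G = 104329/9216 at the point
E_x = 19/6, E_y = 0, F_x = 0, F_y = 0, G_x = 6137/576, G_y = 0
EG - F^2 = 52686145/1327104;  g^inv = (1327104/52686145) * [[104329/9216, 0], [0, 505/144]]
first-kind symbols [ij,l] = (1/2)(d_i g_jl + d_j g_il - d_l g_ij): [xx,x] = E_x/2 = 19/12, [xx,y] = F_x - E_y/2 = 0, [xy,x] = E_y/2 = 0, [xy,y] = G_x/2 = 6137/1152, [yy,x] = F_y - G_x/2 = -6137/1152, [yy,y] = G_y/2 = 0
Gamma^x_ij = (G*[ij,x] - F*[ij,y])/(EG - F^2), Gamma^y_ij = (E*[ij,y] - F*[ij,x])/(EG - F^2)

Answer: Gamma_xxx = 228/505, Gamma_xxy = 0, Gamma_xyy = -6137/4040, Gamma_yxx = 0, Gamma_yxy = 8/17, Gamma_yyy = 0


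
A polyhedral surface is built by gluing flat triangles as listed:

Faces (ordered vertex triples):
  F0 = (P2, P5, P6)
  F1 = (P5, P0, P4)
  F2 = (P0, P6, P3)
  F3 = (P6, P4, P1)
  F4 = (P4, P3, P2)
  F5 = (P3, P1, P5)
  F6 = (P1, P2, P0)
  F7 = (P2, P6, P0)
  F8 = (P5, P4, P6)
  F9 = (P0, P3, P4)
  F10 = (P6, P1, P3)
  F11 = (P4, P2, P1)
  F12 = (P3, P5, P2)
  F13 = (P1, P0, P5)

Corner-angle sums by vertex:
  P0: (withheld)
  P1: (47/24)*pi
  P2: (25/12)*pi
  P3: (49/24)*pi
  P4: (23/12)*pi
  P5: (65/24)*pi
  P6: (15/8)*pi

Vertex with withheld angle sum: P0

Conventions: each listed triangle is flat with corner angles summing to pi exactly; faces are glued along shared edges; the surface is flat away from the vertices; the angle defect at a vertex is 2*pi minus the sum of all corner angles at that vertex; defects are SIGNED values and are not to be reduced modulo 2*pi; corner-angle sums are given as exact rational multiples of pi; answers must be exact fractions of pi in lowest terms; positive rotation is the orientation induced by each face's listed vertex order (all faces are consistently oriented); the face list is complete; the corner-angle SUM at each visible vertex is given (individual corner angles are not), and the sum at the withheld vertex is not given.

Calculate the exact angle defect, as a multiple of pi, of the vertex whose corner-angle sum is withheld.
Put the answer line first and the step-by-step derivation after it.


Answer: defect(P0) = (7/12)*pi

V = 7, E = 21, F = 14; chi = V - E + F = 0
Gauss-Bonnet: total defect = 2*pi*chi = 0; visible defects sum to (-7/12)*pi


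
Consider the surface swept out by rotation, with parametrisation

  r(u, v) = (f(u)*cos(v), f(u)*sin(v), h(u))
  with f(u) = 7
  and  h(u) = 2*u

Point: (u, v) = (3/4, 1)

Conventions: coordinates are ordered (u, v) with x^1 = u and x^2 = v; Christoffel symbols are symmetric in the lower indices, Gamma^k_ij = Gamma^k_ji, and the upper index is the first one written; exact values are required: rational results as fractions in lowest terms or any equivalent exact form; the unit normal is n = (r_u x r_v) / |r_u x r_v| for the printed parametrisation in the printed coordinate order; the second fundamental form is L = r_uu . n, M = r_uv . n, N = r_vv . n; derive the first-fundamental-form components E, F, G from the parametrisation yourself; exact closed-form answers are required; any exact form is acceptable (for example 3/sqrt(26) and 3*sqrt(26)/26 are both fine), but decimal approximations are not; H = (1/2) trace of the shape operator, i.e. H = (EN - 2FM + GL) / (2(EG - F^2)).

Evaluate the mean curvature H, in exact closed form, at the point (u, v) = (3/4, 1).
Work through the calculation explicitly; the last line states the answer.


f = 7, f' = 0, f'' = 0, h' = 2, h'' = 0
E = 4, F = 0, G = 49; answer radicand W^2 = 4
unnormalised second-form numerators: l = 0, m = 0, n = 14; L = l/sqrt(4), and similarly M = m/sqrt(W^2), N = n/sqrt(W^2)
H = (E*n - 2*F*m + G*l) / (2*(EG - F^2)*sqrt(W^2)); E*n - 2*F*m + G*l = 56, EG - F^2 = 196, so H = (1/7)/sqrt(4)

Answer: H = 1/14


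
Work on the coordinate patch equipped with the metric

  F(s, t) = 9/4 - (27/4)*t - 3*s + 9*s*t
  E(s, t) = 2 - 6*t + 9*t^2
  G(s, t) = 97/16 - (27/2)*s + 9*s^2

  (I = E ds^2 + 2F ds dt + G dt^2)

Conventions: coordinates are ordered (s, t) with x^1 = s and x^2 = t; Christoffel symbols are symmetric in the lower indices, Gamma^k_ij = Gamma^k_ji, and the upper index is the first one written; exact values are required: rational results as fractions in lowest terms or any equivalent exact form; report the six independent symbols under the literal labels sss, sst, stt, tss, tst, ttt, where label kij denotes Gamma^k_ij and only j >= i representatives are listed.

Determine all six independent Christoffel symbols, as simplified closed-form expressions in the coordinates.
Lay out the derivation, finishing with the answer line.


E = 2 - 6*t + 9*t^2; F = 9/4 - (27/4)*t - 3*s + 9*s*t; G = 97/16 - (27/2)*s + 9*s^2
Gamma^k_ij = (1/2) g^{kl} (d_i g_jl + d_j g_il - d_l g_ij), with g^inv = (1/(EG-F^2)) [[G, -F], [-F, E]]
first partials: E_s = 0, E_t = -6 + 18*t, F_s = -3 + 9*t, F_t = -27/4 + 9*s, G_s = -27/2 + 18*s, G_t = 0
D = EG - F^2 = 113/16 - 6*t - (27/2)*s + 9*t^2 + 9*s^2
expanded: Gamma^s_ss = (G E_s - 2F F_s + F E_t)/(2D), Gamma^s_st = (G E_t - F G_s)/(2D), Gamma^s_tt = (2G F_t - G G_s - F G_t)/(2D), Gamma^t_ss = (2E F_s - E E_t - F E_s)/(2D), Gamma^t_st = (E G_s - F E_t)/(2D), Gamma^t_tt = (E G_t - 2F F_t + F G_s)/(2D); substitute and cancel common factors

Answer: Gamma_sss = 0, Gamma_sst = (144*t - 48)/(144*s^2 - 216*s + 144*t^2 - 96*t + 113), Gamma_stt = 0, Gamma_tss = 0, Gamma_tst = (144*s - 108)/(144*s^2 - 216*s + 144*t^2 - 96*t + 113), Gamma_ttt = 0


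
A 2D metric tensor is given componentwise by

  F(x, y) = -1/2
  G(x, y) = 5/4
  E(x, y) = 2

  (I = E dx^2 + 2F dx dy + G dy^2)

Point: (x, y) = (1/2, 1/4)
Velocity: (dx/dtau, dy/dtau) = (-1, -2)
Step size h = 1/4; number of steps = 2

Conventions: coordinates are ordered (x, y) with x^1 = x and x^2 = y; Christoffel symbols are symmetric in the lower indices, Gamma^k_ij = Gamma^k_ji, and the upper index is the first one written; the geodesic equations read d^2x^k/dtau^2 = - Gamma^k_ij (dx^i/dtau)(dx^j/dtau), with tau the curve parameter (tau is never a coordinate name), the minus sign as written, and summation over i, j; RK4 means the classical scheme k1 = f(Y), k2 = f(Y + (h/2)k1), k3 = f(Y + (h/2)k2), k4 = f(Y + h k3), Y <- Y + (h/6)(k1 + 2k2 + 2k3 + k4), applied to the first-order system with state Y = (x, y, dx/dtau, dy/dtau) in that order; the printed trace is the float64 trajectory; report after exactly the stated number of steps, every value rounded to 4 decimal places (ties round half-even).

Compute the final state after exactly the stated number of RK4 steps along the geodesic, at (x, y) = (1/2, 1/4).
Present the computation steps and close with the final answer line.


f(Y) = (dx/dtau, dy/dtau, -Gamma^x_ij Y'^i Y'^j, -Gamma^y_ij Y'^i Y'^j) with the Gammas evaluated at the stage position; h = 0.250000; intermediate values shown to 6 dp
step 0: x = 0.5000, y = 0.2500, dx/dtau = -1.0000, dy/dtau = -2.0000
step 1:
  k1: at (x, y) = (0.500000, 0.250000), (dx/dtau, dy/dtau) = (-1.000000, -2.000000); Gamma_xxx = 0.000000, Gamma_xxy = 0.000000, Gamma_xyy = 0.000000, Gamma_yxx = 0.000000, Gamma_yxy = 0.000000, Gamma_yyy = 0.000000; k1 = (-1.000000, -2.000000, 0.000000, 0.000000)
  k2: at (x, y) = (0.375000, 0.000000), (dx/dtau, dy/dtau) = (-1.000000, -2.000000); Gamma_xxx = 0.000000, Gamma_xxy = 0.000000, Gamma_xyy = 0.000000, Gamma_yxx = 0.000000, Gamma_yxy = 0.000000, Gamma_yyy = 0.000000; k2 = (-1.000000, -2.000000, 0.000000, 0.000000)
  k3: at (x, y) = (0.375000, 0.000000), (dx/dtau, dy/dtau) = (-1.000000, -2.000000); Gamma_xxx = 0.000000, Gamma_xxy = 0.000000, Gamma_xyy = 0.000000, Gamma_yxx = 0.000000, Gamma_yxy = 0.000000, Gamma_yyy = 0.000000; k3 = (-1.000000, -2.000000, 0.000000, 0.000000)
  k4: at (x, y) = (0.250000, -0.250000), (dx/dtau, dy/dtau) = (-1.000000, -2.000000); Gamma_xxx = 0.000000, Gamma_xxy = 0.000000, Gamma_xyy = 0.000000, Gamma_yxx = 0.000000, Gamma_yxy = 0.000000, Gamma_yyy = 0.000000; k4 = (-1.000000, -2.000000, 0.000000, 0.000000)
  Y <- Y + (h/6)(k1 + 2k2 + 2k3 + k4): x = 0.2500, y = -0.2500, dx/dtau = -1.0000, dy/dtau = -2.0000
step 2:
  k1: at (x, y) = (0.250000, -0.250000), (dx/dtau, dy/dtau) = (-1.000000, -2.000000); Gamma_xxx = 0.000000, Gamma_xxy = 0.000000, Gamma_xyy = 0.000000, Gamma_yxx = 0.000000, Gamma_yxy = 0.000000, Gamma_yyy = 0.000000; k1 = (-1.000000, -2.000000, 0.000000, 0.000000)
  k2: at (x, y) = (0.125000, -0.500000), (dx/dtau, dy/dtau) = (-1.000000, -2.000000); Gamma_xxx = 0.000000, Gamma_xxy = 0.000000, Gamma_xyy = 0.000000, Gamma_yxx = 0.000000, Gamma_yxy = 0.000000, Gamma_yyy = 0.000000; k2 = (-1.000000, -2.000000, 0.000000, 0.000000)
  k3: at (x, y) = (0.125000, -0.500000), (dx/dtau, dy/dtau) = (-1.000000, -2.000000); Gamma_xxx = 0.000000, Gamma_xxy = 0.000000, Gamma_xyy = 0.000000, Gamma_yxx = 0.000000, Gamma_yxy = 0.000000, Gamma_yyy = 0.000000; k3 = (-1.000000, -2.000000, 0.000000, 0.000000)
  k4: at (x, y) = (0.000000, -0.750000), (dx/dtau, dy/dtau) = (-1.000000, -2.000000); Gamma_xxx = 0.000000, Gamma_xxy = 0.000000, Gamma_xyy = 0.000000, Gamma_yxx = 0.000000, Gamma_yxy = 0.000000, Gamma_yyy = 0.000000; k4 = (-1.000000, -2.000000, 0.000000, 0.000000)
  Y <- Y + (h/6)(k1 + 2k2 + 2k3 + k4): x = 0.0000, y = -0.7500, dx/dtau = -1.0000, dy/dtau = -2.0000

Answer: x = 0.0000, y = -0.7500, dx/dtau = -1.0000, dy/dtau = -2.0000


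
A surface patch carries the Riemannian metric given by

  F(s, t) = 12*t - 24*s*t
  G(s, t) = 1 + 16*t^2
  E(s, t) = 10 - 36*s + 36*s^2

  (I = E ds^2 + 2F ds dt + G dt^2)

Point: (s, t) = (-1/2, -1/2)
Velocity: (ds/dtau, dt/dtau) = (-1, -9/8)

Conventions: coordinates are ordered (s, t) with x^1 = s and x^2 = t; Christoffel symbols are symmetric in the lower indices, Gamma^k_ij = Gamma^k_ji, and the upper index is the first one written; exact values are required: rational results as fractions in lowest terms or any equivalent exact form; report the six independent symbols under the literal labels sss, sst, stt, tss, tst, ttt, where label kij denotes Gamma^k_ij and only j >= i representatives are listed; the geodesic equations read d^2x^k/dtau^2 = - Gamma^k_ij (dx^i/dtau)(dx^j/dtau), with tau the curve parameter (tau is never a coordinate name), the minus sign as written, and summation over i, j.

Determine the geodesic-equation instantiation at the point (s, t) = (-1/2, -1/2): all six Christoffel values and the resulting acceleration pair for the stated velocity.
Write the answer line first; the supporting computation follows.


Answer: Gamma_sss = -36/41, Gamma_sst = 0, Gamma_stt = 24/41, Gamma_tss = 12/41, Gamma_tst = 0, Gamma_ttt = -8/41; accelerations (d^2s/dtau^2, d^2t/dtau^2) = (45/328, -15/328)

E = 37, F = -12, G = 5 at the point
E_s = -72, E_t = 0, F_s = 12, F_t = 24, G_s = 0, G_t = -16
EG - F^2 = 41;  g^inv = (1/41) * [[5, 12], [12, 37]]
first-kind symbols [ij,l] = (1/2)(d_i g_jl + d_j g_il - d_l g_ij): [ss,s] = E_s/2 = -36, [ss,t] = F_s - E_t/2 = 12, [st,s] = E_t/2 = 0, [st,t] = G_s/2 = 0, [tt,s] = F_t - G_s/2 = 24, [tt,t] = G_t/2 = -8
Gamma^s_ij = (G*[ij,s] - F*[ij,t])/(EG - F^2), Gamma^t_ij = (E*[ij,t] - F*[ij,s])/(EG - F^2)
Gamma_sss = -36/41, Gamma_sst = 0, Gamma_stt = 24/41, Gamma_tss = 12/41, Gamma_tst = 0, Gamma_ttt = -8/41
d^2s/dtau^2 = -(Gamma_sss*(-1)^2 + 2*Gamma_sst*(-1)*(-9/8) + Gamma_stt*(-9/8)^2) = 45/328
d^2t/dtau^2 = -(Gamma_tss*(-1)^2 + 2*Gamma_tst*(-1)*(-9/8) + Gamma_ttt*(-9/8)^2) = -15/328


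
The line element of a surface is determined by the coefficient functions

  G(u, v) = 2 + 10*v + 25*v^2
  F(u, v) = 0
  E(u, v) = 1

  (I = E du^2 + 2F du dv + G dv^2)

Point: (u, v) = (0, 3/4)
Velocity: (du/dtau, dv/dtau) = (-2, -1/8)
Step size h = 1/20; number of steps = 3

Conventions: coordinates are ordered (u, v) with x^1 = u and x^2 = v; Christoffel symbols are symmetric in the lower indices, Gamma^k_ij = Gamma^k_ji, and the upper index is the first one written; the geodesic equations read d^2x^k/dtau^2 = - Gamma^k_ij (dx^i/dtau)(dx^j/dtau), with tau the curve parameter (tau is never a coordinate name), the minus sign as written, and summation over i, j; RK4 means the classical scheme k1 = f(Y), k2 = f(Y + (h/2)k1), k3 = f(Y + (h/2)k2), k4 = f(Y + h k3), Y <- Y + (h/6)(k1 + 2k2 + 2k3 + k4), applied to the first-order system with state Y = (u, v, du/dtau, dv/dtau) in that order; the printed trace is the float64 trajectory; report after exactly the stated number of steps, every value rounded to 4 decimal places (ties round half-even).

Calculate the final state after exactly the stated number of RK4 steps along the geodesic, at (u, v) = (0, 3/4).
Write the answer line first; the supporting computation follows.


Answer: u = -0.3000, v = 0.7311, du/dtau = -2.0000, dv/dtau = -0.1274

f(Y) = (du/dtau, dv/dtau, -Gamma^u_ij Y'^i Y'^j, -Gamma^v_ij Y'^i Y'^j) with the Gammas evaluated at the stage position; h = 0.050000; intermediate values shown to 6 dp
step 0: u = 0.0000, v = 0.7500, du/dtau = -2.0000, dv/dtau = -0.1250
step 1:
  k1: at (u, v) = (0.000000, 0.750000), (du/dtau, dv/dtau) = (-2.000000, -0.125000); Gamma_uuu = 0.000000, Gamma_uuv = 0.000000, Gamma_uvv = 0.000000, Gamma_vuu = 0.000000, Gamma_vuv = 0.000000, Gamma_vvv = 1.007958; k1 = (-2.000000, -0.125000, 0.000000, -0.015749)
  k2: at (u, v) = (-0.050000, 0.746875), (du/dtau, dv/dtau) = (-2.000000, -0.125394); Gamma_uuu = 0.000000, Gamma_uuv = 0.000000, Gamma_uvv = 0.000000, Gamma_vuu = 0.000000, Gamma_vuv = 0.000000, Gamma_vvv = 1.011000; k2 = (-2.000000, -0.125394, 0.000000, -0.015897)
  k3: at (u, v) = (-0.050000, 0.746865), (du/dtau, dv/dtau) = (-2.000000, -0.125397); Gamma_uuu = 0.000000, Gamma_uuv = 0.000000, Gamma_uvv = 0.000000, Gamma_vuu = 0.000000, Gamma_vuv = 0.000000, Gamma_vvv = 1.011010; k3 = (-2.000000, -0.125397, 0.000000, -0.015898)
  k4: at (u, v) = (-0.100000, 0.743730), (du/dtau, dv/dtau) = (-2.000000, -0.125795); Gamma_uuu = 0.000000, Gamma_uuv = 0.000000, Gamma_uvv = 0.000000, Gamma_vuu = 0.000000, Gamma_vuv = 0.000000, Gamma_vvv = 1.014080; k4 = (-2.000000, -0.125795, 0.000000, -0.016047)
  Y <- Y + (h/6)(k1 + 2k2 + 2k3 + k4): u = -0.1000, v = 0.7437, du/dtau = -2.0000, dv/dtau = -0.1258
step 2:
  k1: at (u, v) = (-0.100000, 0.743730), (du/dtau, dv/dtau) = (-2.000000, -0.125795); Gamma_uuu = 0.000000, Gamma_uuv = 0.000000, Gamma_uvv = 0.000000, Gamma_vuu = 0.000000, Gamma_vuv = 0.000000, Gamma_vvv = 1.014080; k1 = (-2.000000, -0.125795, 0.000000, -0.016047)
  k2: at (u, v) = (-0.150000, 0.740585), (du/dtau, dv/dtau) = (-2.000000, -0.126196); Gamma_uuu = 0.000000, Gamma_uuv = 0.000000, Gamma_uvv = 0.000000, Gamma_vuu = 0.000000, Gamma_vuv = 0.000000, Gamma_vvv = 1.017178; k2 = (-2.000000, -0.126196, 0.000000, -0.016199)
  k3: at (u, v) = (-0.150000, 0.740575), (du/dtau, dv/dtau) = (-2.000000, -0.126200); Gamma_uuu = 0.000000, Gamma_uuv = 0.000000, Gamma_uvv = 0.000000, Gamma_vuu = 0.000000, Gamma_vuv = 0.000000, Gamma_vvv = 1.017188; k3 = (-2.000000, -0.126200, 0.000000, -0.016200)
  k4: at (u, v) = (-0.200000, 0.737420), (du/dtau, dv/dtau) = (-2.000000, -0.126605); Gamma_uuu = 0.000000, Gamma_uuv = 0.000000, Gamma_uvv = 0.000000, Gamma_vuu = 0.000000, Gamma_vuv = 0.000000, Gamma_vvv = 1.020314; k4 = (-2.000000, -0.126605, 0.000000, -0.016354)
  Y <- Y + (h/6)(k1 + 2k2 + 2k3 + k4): u = -0.2000, v = 0.7374, du/dtau = -2.0000, dv/dtau = -0.1266
step 3:
  k1: at (u, v) = (-0.200000, 0.737420), (du/dtau, dv/dtau) = (-2.000000, -0.126605); Gamma_uuu = 0.000000, Gamma_uuv = 0.000000, Gamma_uvv = 0.000000, Gamma_vuu = 0.000000, Gamma_vuv = 0.000000, Gamma_vvv = 1.020314; k1 = (-2.000000, -0.126605, 0.000000, -0.016354)
  k2: at (u, v) = (-0.250000, 0.734255), (du/dtau, dv/dtau) = (-2.000000, -0.127014); Gamma_uuu = 0.000000, Gamma_uuv = 0.000000, Gamma_uvv = 0.000000, Gamma_vuu = 0.000000, Gamma_vuv = 0.000000, Gamma_vvv = 1.023468; k2 = (-2.000000, -0.127014, 0.000000, -0.016511)
  k3: at (u, v) = (-0.250000, 0.734245), (du/dtau, dv/dtau) = (-2.000000, -0.127018); Gamma_uuu = 0.000000, Gamma_uuv = 0.000000, Gamma_uvv = 0.000000, Gamma_vuu = 0.000000, Gamma_vuv = 0.000000, Gamma_vvv = 1.023478; k3 = (-2.000000, -0.127018, 0.000000, -0.016512)
  k4: at (u, v) = (-0.300000, 0.731069), (du/dtau, dv/dtau) = (-2.000000, -0.127430); Gamma_uuu = 0.000000, Gamma_uuv = 0.000000, Gamma_uvv = 0.000000, Gamma_vuu = 0.000000, Gamma_vuv = 0.000000, Gamma_vvv = 1.026662; k4 = (-2.000000, -0.127430, 0.000000, -0.016671)
  Y <- Y + (h/6)(k1 + 2k2 + 2k3 + k4): u = -0.3000, v = 0.7311, du/dtau = -2.0000, dv/dtau = -0.1274


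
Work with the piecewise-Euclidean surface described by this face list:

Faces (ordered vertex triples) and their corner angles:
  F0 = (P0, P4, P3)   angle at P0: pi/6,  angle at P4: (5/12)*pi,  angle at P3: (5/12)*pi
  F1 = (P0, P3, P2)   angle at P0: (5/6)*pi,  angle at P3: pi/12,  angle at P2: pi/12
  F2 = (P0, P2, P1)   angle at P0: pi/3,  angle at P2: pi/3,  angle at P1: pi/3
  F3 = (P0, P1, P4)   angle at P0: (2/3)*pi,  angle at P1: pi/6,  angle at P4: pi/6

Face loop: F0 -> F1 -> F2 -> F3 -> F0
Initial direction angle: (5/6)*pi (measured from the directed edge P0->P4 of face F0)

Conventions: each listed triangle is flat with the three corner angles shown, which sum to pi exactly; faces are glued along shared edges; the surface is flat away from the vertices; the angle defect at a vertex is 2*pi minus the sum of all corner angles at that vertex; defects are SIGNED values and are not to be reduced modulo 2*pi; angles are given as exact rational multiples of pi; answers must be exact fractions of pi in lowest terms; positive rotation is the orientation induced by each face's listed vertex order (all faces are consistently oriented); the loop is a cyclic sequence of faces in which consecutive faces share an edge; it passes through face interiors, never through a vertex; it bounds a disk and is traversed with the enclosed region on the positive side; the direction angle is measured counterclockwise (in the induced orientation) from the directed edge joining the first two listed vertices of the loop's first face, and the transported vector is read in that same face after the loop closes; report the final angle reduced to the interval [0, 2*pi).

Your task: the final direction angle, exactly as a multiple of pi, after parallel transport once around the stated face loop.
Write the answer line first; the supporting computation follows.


Answer: final direction angle = (5/6)*pi

enclosed vertex P0: corner angles sum to 2*pi, defect = 2*pi - 2*pi = 0
final direction = starting direction + enclosed defect total, reduced mod 2*pi (induced orientation)
final angle = (5/6)*pi + 0 = (5/6)*pi (mod 2*pi)


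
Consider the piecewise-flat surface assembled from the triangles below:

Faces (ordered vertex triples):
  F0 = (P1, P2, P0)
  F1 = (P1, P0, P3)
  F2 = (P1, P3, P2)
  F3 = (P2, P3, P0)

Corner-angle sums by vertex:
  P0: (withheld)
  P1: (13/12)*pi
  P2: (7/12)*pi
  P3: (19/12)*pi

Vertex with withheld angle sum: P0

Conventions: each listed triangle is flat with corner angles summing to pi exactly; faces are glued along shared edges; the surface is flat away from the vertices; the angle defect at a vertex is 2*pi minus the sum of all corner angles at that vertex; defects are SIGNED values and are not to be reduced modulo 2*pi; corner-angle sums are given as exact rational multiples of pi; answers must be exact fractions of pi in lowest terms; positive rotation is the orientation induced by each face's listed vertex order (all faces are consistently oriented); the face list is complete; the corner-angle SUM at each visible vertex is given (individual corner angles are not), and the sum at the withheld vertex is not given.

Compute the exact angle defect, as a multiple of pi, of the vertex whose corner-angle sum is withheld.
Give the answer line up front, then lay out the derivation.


Answer: defect(P0) = (5/4)*pi

V = 4, E = 6, F = 4; chi = V - E + F = 2
Gauss-Bonnet: total defect = 2*pi*chi = 4*pi; visible defects sum to (11/4)*pi


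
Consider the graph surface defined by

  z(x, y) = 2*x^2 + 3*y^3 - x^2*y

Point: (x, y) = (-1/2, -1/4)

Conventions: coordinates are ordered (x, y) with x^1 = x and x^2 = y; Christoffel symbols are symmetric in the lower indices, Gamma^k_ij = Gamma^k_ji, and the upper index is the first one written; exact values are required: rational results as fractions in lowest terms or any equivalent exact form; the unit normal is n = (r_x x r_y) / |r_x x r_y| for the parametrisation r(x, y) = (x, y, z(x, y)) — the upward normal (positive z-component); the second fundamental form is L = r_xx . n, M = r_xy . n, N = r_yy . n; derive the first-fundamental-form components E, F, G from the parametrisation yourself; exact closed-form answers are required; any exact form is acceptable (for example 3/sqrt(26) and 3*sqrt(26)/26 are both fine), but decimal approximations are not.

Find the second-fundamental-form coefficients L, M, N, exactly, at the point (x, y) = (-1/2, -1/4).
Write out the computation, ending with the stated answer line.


z_x = -9/4, z_y = 5/16, z_xx = 9/2, z_xy = 1, z_yy = -9/2
E = 97/16, F = -45/64, G = 281/256; answer radicand W^2 = 1577/256
unnormalised second-form numerators: l = 9/2, m = 1, n = -9/2; L = l/sqrt(1577/256), and similarly M = m/sqrt(W^2), N = n/sqrt(W^2)

Answer: L = 72*sqrt(1577)/1577, M = 16*sqrt(1577)/1577, N = -72*sqrt(1577)/1577


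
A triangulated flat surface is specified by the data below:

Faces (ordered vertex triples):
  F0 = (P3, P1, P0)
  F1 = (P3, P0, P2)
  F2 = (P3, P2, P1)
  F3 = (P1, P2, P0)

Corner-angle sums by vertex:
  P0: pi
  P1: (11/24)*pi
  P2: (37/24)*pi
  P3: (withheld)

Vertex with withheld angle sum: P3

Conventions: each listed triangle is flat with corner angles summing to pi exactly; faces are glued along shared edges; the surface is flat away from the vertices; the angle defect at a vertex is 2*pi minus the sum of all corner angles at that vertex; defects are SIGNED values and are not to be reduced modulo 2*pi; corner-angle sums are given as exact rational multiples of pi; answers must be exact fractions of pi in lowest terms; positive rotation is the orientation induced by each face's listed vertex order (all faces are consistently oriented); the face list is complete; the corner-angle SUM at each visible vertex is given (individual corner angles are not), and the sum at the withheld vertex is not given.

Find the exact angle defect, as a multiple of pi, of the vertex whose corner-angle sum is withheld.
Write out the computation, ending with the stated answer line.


V = 4, E = 6, F = 4; chi = V - E + F = 2
Gauss-Bonnet: total defect = 2*pi*chi = 4*pi; visible defects sum to 3*pi

Answer: defect(P3) = pi


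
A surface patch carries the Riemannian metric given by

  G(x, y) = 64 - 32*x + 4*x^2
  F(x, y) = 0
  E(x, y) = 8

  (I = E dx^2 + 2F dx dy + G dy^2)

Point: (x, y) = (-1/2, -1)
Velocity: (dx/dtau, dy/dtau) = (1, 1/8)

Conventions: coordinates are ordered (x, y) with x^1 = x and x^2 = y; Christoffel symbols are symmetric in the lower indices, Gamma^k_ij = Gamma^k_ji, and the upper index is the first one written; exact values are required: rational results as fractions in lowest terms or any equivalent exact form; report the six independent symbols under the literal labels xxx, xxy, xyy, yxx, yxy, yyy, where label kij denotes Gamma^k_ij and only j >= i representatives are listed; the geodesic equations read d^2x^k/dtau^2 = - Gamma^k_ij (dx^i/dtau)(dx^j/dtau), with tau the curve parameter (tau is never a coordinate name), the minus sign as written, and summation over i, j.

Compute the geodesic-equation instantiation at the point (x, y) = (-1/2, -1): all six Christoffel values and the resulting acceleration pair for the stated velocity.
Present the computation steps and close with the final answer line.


E = 8, F = 0, G = 81 at the point
E_x = 0, E_y = 0, F_x = 0, F_y = 0, G_x = -36, G_y = 0
EG - F^2 = 648;  g^inv = (1/648) * [[81, 0], [0, 8]]
first-kind symbols [ij,l] = (1/2)(d_i g_jl + d_j g_il - d_l g_ij): [xx,x] = E_x/2 = 0, [xx,y] = F_x - E_y/2 = 0, [xy,x] = E_y/2 = 0, [xy,y] = G_x/2 = -18, [yy,x] = F_y - G_x/2 = 18, [yy,y] = G_y/2 = 0
Gamma^x_ij = (G*[ij,x] - F*[ij,y])/(EG - F^2), Gamma^y_ij = (E*[ij,y] - F*[ij,x])/(EG - F^2)
Gamma_xxx = 0, Gamma_xxy = 0, Gamma_xyy = 9/4, Gamma_yxx = 0, Gamma_yxy = -2/9, Gamma_yyy = 0
d^2x/dtau^2 = -(Gamma_xxx*(1)^2 + 2*Gamma_xxy*(1)*(1/8) + Gamma_xyy*(1/8)^2) = -9/256
d^2y/dtau^2 = -(Gamma_yxx*(1)^2 + 2*Gamma_yxy*(1)*(1/8) + Gamma_yyy*(1/8)^2) = 1/18

Answer: Gamma_xxx = 0, Gamma_xxy = 0, Gamma_xyy = 9/4, Gamma_yxx = 0, Gamma_yxy = -2/9, Gamma_yyy = 0; accelerations (d^2x/dtau^2, d^2y/dtau^2) = (-9/256, 1/18)


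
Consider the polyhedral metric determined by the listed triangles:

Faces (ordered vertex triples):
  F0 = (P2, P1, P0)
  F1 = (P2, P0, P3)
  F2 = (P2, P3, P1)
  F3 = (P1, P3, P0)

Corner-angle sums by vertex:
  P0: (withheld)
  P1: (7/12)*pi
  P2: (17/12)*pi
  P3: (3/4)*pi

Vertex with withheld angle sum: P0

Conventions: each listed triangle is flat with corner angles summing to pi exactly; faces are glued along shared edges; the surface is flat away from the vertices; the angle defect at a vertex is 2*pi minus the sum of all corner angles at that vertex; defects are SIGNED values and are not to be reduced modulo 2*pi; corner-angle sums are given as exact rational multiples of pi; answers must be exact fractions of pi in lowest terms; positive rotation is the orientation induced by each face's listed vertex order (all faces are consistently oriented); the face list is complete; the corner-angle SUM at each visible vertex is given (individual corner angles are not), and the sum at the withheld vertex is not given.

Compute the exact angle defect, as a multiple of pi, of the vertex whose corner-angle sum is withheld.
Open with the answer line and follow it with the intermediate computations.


Answer: defect(P0) = (3/4)*pi

V = 4, E = 6, F = 4; chi = V - E + F = 2
Gauss-Bonnet: total defect = 2*pi*chi = 4*pi; visible defects sum to (13/4)*pi


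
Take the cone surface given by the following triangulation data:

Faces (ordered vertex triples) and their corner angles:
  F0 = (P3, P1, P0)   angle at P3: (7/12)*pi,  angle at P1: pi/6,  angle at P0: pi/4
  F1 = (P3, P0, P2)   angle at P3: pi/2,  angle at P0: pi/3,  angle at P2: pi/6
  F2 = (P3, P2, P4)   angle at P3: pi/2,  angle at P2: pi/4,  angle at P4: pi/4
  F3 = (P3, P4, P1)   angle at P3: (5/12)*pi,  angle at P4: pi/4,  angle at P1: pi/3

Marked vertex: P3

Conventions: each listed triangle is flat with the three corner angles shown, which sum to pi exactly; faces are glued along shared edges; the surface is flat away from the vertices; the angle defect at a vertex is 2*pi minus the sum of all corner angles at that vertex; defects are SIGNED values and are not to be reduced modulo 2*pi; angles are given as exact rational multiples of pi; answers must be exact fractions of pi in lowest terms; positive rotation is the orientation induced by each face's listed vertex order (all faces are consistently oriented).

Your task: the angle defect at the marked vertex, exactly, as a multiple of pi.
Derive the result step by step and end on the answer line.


Sum of corner angles at P3: 2*pi
defect = 2*pi - 2*pi

Answer: defect(P3) = 0


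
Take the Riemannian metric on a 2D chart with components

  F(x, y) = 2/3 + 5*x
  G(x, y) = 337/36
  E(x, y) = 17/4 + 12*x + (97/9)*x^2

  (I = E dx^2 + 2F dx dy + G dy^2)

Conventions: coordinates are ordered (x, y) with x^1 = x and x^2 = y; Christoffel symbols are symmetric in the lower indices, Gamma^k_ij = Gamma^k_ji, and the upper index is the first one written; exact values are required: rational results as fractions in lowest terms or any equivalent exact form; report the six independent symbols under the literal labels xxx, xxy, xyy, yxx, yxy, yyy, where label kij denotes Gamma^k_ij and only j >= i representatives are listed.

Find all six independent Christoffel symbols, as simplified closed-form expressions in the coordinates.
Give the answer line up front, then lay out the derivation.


Answer: Gamma_xxx = (98356*x + 68472)/(98356*x^2 + 136944*x + 50985), Gamma_xxy = 0, Gamma_xyy = 0, Gamma_yxx = (29568*x + 22356)/(98356*x^2 + 136944*x + 50985), Gamma_yxy = 0, Gamma_yyy = 0

E = 17/4 + 12*x + (97/9)*x^2; F = 2/3 + 5*x; G = 337/36
Gamma^k_ij = (1/2) g^{kl} (d_i g_jl + d_j g_il - d_l g_ij), with g^inv = (1/(EG-F^2)) [[G, -F], [-F, E]]
first partials: E_x = 12 + (194/9)*x, E_y = 0, F_x = 5, F_y = 0, G_x = 0, G_y = 0
D = EG - F^2 = 5665/144 + (317/3)*x + (24589/324)*x^2
expanded: Gamma^x_xx = (G E_x - 2F F_x + F E_y)/(2D), Gamma^x_xy = (G E_y - F G_x)/(2D), Gamma^x_yy = (2G F_y - G G_x - F G_y)/(2D), Gamma^y_xx = (2E F_x - E E_y - F E_x)/(2D), Gamma^y_xy = (E G_x - F E_y)/(2D), Gamma^y_yy = (E G_y - 2F F_y + F G_x)/(2D); substitute and cancel common factors


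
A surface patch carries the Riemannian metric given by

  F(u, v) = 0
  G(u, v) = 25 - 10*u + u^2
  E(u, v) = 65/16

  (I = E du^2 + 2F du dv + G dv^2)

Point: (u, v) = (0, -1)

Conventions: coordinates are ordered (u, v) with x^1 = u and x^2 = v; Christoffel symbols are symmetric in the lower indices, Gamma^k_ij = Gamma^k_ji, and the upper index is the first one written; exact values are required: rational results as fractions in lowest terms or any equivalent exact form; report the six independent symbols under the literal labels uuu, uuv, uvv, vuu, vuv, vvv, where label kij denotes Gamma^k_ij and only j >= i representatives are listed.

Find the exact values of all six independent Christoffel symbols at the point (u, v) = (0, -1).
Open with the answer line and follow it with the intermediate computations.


Answer: Gamma_uuu = 0, Gamma_uuv = 0, Gamma_uvv = 16/13, Gamma_vuu = 0, Gamma_vuv = -1/5, Gamma_vvv = 0

E = 65/16, F = 0, G = 25 at the point
E_u = 0, E_v = 0, F_u = 0, F_v = 0, G_u = -10, G_v = 0
EG - F^2 = 1625/16;  g^inv = (16/1625) * [[25, 0], [0, 65/16]]
first-kind symbols [ij,l] = (1/2)(d_i g_jl + d_j g_il - d_l g_ij): [uu,u] = E_u/2 = 0, [uu,v] = F_u - E_v/2 = 0, [uv,u] = E_v/2 = 0, [uv,v] = G_u/2 = -5, [vv,u] = F_v - G_u/2 = 5, [vv,v] = G_v/2 = 0
Gamma^u_ij = (G*[ij,u] - F*[ij,v])/(EG - F^2), Gamma^v_ij = (E*[ij,v] - F*[ij,u])/(EG - F^2)


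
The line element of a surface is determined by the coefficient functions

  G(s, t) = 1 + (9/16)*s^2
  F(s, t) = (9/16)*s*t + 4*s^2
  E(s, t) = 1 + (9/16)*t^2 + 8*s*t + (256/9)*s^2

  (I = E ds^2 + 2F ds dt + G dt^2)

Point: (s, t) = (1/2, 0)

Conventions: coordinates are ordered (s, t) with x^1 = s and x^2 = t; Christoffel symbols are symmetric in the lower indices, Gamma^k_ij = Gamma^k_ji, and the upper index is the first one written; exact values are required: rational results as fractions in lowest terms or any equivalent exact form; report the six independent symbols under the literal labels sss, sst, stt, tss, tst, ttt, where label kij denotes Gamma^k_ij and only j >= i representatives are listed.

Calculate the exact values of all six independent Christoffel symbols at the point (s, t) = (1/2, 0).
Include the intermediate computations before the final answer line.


E = 73/9, F = 1, G = 73/64 at the point
E_s = 256/9, E_t = 4, F_s = 4, F_t = 9/32, G_s = 9/16, G_t = 0
EG - F^2 = 4753/576;  g^inv = (576/4753) * [[73/64, -1], [-1, 73/9]]
first-kind symbols [ij,l] = (1/2)(d_i g_jl + d_j g_il - d_l g_ij): [ss,s] = E_s/2 = 128/9, [ss,t] = F_s - E_t/2 = 2, [st,s] = E_t/2 = 2, [st,t] = G_s/2 = 9/32, [tt,s] = F_t - G_s/2 = 0, [tt,t] = G_t/2 = 0
Gamma^s_ij = (G*[ij,s] - F*[ij,t])/(EG - F^2), Gamma^t_ij = (E*[ij,t] - F*[ij,s])/(EG - F^2)

Answer: Gamma_sss = 8192/4753, Gamma_sst = 1152/4753, Gamma_stt = 0, Gamma_tss = 1152/4753, Gamma_tst = 162/4753, Gamma_ttt = 0


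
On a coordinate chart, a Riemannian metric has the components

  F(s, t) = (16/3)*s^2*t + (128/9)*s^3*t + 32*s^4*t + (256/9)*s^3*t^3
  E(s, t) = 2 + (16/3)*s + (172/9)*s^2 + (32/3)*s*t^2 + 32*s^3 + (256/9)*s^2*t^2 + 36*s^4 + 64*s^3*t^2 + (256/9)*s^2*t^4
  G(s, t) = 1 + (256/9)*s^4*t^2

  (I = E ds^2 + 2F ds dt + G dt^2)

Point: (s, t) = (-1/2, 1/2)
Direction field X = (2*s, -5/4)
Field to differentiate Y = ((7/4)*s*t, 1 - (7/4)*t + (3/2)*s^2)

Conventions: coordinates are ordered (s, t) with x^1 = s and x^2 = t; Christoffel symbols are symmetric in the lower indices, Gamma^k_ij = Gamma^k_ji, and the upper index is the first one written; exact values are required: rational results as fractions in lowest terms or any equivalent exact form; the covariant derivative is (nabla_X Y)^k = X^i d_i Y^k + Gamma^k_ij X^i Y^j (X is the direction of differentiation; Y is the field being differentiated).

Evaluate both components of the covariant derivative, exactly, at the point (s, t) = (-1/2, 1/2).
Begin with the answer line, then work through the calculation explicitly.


Answer: (nabla_X Y)^s = -629/1952, (nabla_X Y)^t = 2895/976

E = 5/4, F = 1/3, G = 13/9 at the point
E_s = -2, E_t = -8/3, F_s = -8/3, F_t = -10/9, G_s = -32/9, G_t = 16/9
EG - F^2 = 61/36;  g^inv = (36/61) * [[13/9, -1/3], [-1/3, 5/4]]
first-kind symbols [ij,l] = (1/2)(d_i g_jl + d_j g_il - d_l g_ij): [ss,s] = E_s/2 = -1, [ss,t] = F_s - E_t/2 = -4/3, [st,s] = E_t/2 = -4/3, [st,t] = G_s/2 = -16/9, [tt,s] = F_t - G_s/2 = 2/3, [tt,t] = G_t/2 = 8/9
Gamma^s_ij = (G*[ij,s] - F*[ij,t])/(EG - F^2), Gamma^t_ij = (E*[ij,t] - F*[ij,s])/(EG - F^2)
Gamma_sss = -36/61, Gamma_sst = -48/61, Gamma_stt = 24/61, Gamma_tss = -48/61, Gamma_tst = -64/61, Gamma_ttt = 32/61
X = (-1, -5/4), Y = (-7/16, 1/2) at the point


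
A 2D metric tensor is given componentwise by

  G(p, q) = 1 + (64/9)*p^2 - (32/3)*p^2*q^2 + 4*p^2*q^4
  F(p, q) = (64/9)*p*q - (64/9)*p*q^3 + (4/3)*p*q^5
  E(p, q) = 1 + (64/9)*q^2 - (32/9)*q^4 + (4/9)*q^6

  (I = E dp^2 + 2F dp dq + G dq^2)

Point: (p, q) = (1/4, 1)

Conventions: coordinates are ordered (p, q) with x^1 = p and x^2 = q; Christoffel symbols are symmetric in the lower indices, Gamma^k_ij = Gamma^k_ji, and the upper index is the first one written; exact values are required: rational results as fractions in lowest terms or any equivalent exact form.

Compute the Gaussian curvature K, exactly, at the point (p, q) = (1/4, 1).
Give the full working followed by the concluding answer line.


E = 5, F = 1/3, G = 37/36, EG - F^2 = 181/36 at the point
E_p = 0, E_q = 8/3, F_p = 4/3, F_q = -17/9, G_p = 2/9, G_q = -1/3
E_qq = -136/9, F_pq = -68/9, G_pp = 8/9
The intrinsic route: Brioschi's K = (det M1 - det M2)/(EG - F^2)^2.
M1 = [[-E_qq/2 + F_pq - G_pp/2, E_p/2, F_p - E_q/2], [F_q - G_p/2, E, F], [G_q/2, F, G]] = [[-4/9, 0, 0], [-2, 5, 1/3], [-1/6, 1/3, 37/36]]; det M1 = -181/81
M2 = [[0, E_q/2, G_p/2], [E_q/2, E, F], [G_p/2, F, G]] = [[0, 4/3, 1/9], [4/3, 5, 1/3], [1/9, 1/3, 37/36]]; det M2 = -145/81
det M1 - det M2 = -4/9; K = -4/9 / (181/36)^2 = -576/32761

Answer: K = -576/32761


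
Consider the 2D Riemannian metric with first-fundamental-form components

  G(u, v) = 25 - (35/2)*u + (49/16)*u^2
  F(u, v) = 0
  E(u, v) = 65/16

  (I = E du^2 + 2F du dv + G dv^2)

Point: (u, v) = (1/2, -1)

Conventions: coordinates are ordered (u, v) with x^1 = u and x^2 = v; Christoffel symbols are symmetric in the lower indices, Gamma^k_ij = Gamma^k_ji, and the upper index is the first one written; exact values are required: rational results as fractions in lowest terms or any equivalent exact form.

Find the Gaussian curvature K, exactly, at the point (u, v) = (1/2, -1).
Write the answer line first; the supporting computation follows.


Answer: K = 0

E = 65/16, F = 0, G = 1089/64, EG - F^2 = 70785/1024 at the point
E_u = 0, E_v = 0, F_u = 0, F_v = 0, G_u = -231/16, G_v = 0
E_vv = 0, F_uv = 0, G_uu = 49/8
K follows from Brioschi's formula, (det M1 - det M2)/(EG - F^2)^2.
M1 = [[-E_vv/2 + F_uv - G_uu/2, E_u/2, F_u - E_v/2], [F_v - G_u/2, E, F], [G_v/2, F, G]] = [[-49/16, 0, 0], [231/32, 65/16, 0], [0, 0, 1089/64]]; det M1 = -3468465/16384
M2 = [[0, E_v/2, G_u/2], [E_v/2, E, F], [G_u/2, F, G]] = [[0, 0, -231/32], [0, 65/16, 0], [-231/32, 0, 1089/64]]; det M2 = -3468465/16384
det M1 - det M2 = 0; K = 0 / (70785/1024)^2 = 0


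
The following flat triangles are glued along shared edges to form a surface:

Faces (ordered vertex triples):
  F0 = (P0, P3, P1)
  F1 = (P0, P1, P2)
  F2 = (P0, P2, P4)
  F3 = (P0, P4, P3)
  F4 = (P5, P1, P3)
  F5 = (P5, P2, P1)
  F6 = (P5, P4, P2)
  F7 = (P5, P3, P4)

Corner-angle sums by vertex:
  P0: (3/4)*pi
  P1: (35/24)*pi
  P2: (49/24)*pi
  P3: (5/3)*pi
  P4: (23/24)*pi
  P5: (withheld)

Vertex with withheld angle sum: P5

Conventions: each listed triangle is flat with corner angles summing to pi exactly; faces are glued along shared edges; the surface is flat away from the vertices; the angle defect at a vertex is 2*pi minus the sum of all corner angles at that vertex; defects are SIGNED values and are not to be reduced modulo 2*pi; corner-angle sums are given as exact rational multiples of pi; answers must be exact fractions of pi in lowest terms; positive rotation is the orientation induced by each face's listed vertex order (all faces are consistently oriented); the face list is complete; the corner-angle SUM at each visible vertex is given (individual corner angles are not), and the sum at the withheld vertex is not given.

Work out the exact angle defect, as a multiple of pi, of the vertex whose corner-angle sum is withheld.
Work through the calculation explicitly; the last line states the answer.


V = 6, E = 12, F = 8; chi = V - E + F = 2
Gauss-Bonnet: total defect = 2*pi*chi = 4*pi; visible defects sum to (25/8)*pi

Answer: defect(P5) = (7/8)*pi


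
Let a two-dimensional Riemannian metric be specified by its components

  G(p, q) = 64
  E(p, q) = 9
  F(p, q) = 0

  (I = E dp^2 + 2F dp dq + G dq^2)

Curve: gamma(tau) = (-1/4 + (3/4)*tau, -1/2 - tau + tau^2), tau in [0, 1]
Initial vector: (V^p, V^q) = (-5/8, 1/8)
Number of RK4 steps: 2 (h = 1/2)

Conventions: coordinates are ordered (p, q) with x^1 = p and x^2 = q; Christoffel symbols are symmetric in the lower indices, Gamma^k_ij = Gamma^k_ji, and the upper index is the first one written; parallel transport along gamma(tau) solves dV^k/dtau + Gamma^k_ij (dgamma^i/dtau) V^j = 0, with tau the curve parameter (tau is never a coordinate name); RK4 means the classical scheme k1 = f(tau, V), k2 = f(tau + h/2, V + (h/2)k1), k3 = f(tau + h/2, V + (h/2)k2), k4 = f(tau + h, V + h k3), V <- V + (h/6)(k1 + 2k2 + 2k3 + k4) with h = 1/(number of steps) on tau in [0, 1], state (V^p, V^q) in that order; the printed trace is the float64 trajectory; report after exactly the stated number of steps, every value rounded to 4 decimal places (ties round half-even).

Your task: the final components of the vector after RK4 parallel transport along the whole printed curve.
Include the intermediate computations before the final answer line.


gamma'(tau) = (3/4, -1 + 2*tau); f(tau, V)^k = -Gamma^k_ij(gamma(tau)) gamma'^i(tau) V^j; h = 1/2; intermediate values shown to 6 dp
curve data and Christoffel symbols at the stage parameters:
  tau = 0.000000: gamma = (-0.250000, -0.500000), gamma' = (0.750000, -1.000000); Gamma_ppp = 0.000000, Gamma_ppq = 0.000000, Gamma_pqq = 0.000000, Gamma_qpp = 0.000000, Gamma_qpq = 0.000000, Gamma_qqq = 0.000000
  tau = 0.250000: gamma = (-0.062500, -0.687500), gamma' = (0.750000, -0.500000); Gamma_ppp = 0.000000, Gamma_ppq = 0.000000, Gamma_pqq = 0.000000, Gamma_qpp = 0.000000, Gamma_qpq = 0.000000, Gamma_qqq = 0.000000
  tau = 0.500000: gamma = (0.125000, -0.750000), gamma' = (0.750000, 0.000000); Gamma_ppp = 0.000000, Gamma_ppq = 0.000000, Gamma_pqq = 0.000000, Gamma_qpp = 0.000000, Gamma_qpq = 0.000000, Gamma_qqq = 0.000000
  tau = 0.750000: gamma = (0.312500, -0.687500), gamma' = (0.750000, 0.500000); Gamma_ppp = 0.000000, Gamma_ppq = 0.000000, Gamma_pqq = 0.000000, Gamma_qpp = 0.000000, Gamma_qpq = 0.000000, Gamma_qqq = 0.000000
  tau = 1.000000: gamma = (0.500000, -0.500000), gamma' = (0.750000, 1.000000); Gamma_ppp = 0.000000, Gamma_ppq = 0.000000, Gamma_pqq = 0.000000, Gamma_qpp = 0.000000, Gamma_qpq = 0.000000, Gamma_qqq = 0.000000
step 0: V^p = -0.6250, V^q = 0.1250
step 1: k1 = (0.000000, 0.000000), k2 = (0.000000, 0.000000), k3 = (0.000000, 0.000000), k4 = (0.000000, 0.000000); V <- V + (h/6)(k1 + 2k2 + 2k3 + k4): V^p = -0.6250, V^q = 0.1250
step 2: k1 = (0.000000, 0.000000), k2 = (0.000000, 0.000000), k3 = (0.000000, 0.000000), k4 = (0.000000, 0.000000); V <- V + (h/6)(k1 + 2k2 + 2k3 + k4): V^p = -0.6250, V^q = 0.1250

Answer: V^p = -0.6250, V^q = 0.1250
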